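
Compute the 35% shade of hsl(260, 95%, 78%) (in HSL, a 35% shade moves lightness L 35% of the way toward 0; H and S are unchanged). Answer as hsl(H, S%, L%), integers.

L moves 35% from 78 toward 0: 78 − 27.3 = 50.7 → 51.
H and S are unchanged.

hsl(260, 95%, 51%)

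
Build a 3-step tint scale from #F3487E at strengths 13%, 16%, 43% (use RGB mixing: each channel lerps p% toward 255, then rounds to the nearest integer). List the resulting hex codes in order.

#F3487E is rgb(243, 72, 126).
13%: (243 + 1.56 = 244.56→245, 72 + 23.79 = 95.79→96, 126 + 16.77 = 142.77→143) → #F5608F
16%: (243 + 1.92 = 244.92→245, 72 + 29.28 = 101.28→101, 126 + 20.64 = 146.64→147) → #F56593
43%: (243 + 5.16 = 248.16→248, 72 + 78.69 = 150.69→151, 126 + 55.47 = 181.47→181) → #F897B5

#F5608F, #F56593, #F897B5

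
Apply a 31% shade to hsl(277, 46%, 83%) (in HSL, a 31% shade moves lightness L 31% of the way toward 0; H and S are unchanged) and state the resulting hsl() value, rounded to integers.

L moves 31% from 83 toward 0: 83 − 25.73 = 57.27 → 57.
H and S are unchanged.

hsl(277, 46%, 57%)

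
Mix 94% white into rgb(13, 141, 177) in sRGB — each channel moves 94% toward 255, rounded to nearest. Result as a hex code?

#F0F8FA

Per channel, c → c + 0.94(255 − c):
  R: 13 + 227.48 = 240.48 → 240
  G: 141 + 0.94×(255−141) = 141 + 107.16 = 248.16 → 248
  B: 177 + 0.94×(255−177) = 177 + 73.32 = 250.32 → 250
rgb(240, 248, 250) = #F0F8FA.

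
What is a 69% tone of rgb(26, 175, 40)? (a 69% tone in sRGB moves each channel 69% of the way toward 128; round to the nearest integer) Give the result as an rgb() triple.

A 69% tone moves each channel 69% toward 128:
  R: 26 + 0.69×(128−26) = 26 + 70.38 = 96.38 → 96
  G: 175 + 0.69×(128−175) = 175 − 32.43 = 142.57 → 143
  B: 40 + 0.69×(128−40) = 40 + 60.72 = 100.72 → 101

rgb(96, 143, 101)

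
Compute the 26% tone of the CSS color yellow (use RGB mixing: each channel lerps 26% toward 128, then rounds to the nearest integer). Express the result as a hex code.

#DEDE21

CSS yellow is rgb(255, 255, 0).
A 26% tone moves each channel 26% toward 128:
  R: 255 + 0.26×(128−255) = 255 − 33.02 = 221.98 → 222
  G: 255 + 0.26×(128−255) = 255 − 33.02 = 221.98 → 222
  B: 0 + 33.28 = 33.28 → 33
rgb(222, 222, 33) = #DEDE21.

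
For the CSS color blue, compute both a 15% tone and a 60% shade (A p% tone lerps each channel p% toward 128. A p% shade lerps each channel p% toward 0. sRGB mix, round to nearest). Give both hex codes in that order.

#1313EC, #000066

CSS blue is rgb(0, 0, 255).
15% tone:
  R: 0 + 19.2 = 19.2 → 19
  G: 0 + 0.15×(128−0) = 0 + 19.2 = 19.2 → 19
  B: 255 − 19.05 = 235.95 → 236
  → #1313EC
60% shade:
  R: 0 + 0.6×(0−0) = 0 + 0 = 0 → 0
  G: 0 + 0.6×(0−0) = 0 + 0 = 0 → 0
  B: 255 − 153 = 102 → 102
  → #000066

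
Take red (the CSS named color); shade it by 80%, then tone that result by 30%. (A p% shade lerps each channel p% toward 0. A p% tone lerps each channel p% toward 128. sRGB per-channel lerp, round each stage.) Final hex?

#4a2626

CSS red is rgb(255, 0, 0).
Lerp each channel 80% toward 0:
  R: 255 − 204 = 51 → 51
  G: 0 + 0.8×(0−0) = 0 + 0 = 0 → 0
  B: 0 + 0 = 0 → 0
After the shade: rgb(51, 0, 0) = #330000.
A 30% tone moves each channel 30% toward 128:
  R: 51 + 0.3×(128−51) = 51 + 23.1 = 74.1 → 74
  G: 0 + 38.4 = 38.4 → 38
  B: 0 + 38.4 = 38.4 → 38
rgb(74, 38, 38) = #4a2626.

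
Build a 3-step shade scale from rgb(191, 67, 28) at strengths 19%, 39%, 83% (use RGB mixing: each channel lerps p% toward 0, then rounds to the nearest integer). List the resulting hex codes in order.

19%: (191 − 36.29 = 154.71→155, 67 − 12.73 = 54.27→54, 28 − 5.32 = 22.68→23) → #9B3617
39%: (191 − 74.49 = 116.51→117, 67 − 26.13 = 40.87→41, 28 − 10.92 = 17.08→17) → #752911
83%: (191 − 158.53 = 32.47→32, 67 − 55.61 = 11.39→11, 28 − 23.24 = 4.76→5) → #200B05

#9B3617, #752911, #200B05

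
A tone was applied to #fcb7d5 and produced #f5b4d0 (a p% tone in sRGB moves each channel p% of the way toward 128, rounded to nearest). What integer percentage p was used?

6%

#fcb7d5 is rgb(252, 183, 213); #f5b4d0 is rgb(245, 180, 208).
On the R channel (widest range): 245 ≈ 252 + (p/100)(128 − 252), so p ≈ 100×(245 − 252)/(128 − 252) = -700/-124 = 5.65.
p = 6 reproduces all three channels after rounding.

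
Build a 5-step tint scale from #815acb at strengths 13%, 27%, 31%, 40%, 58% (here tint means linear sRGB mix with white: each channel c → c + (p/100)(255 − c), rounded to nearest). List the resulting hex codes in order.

#815acb is rgb(129, 90, 203).
13%: (129 + 16.38 = 145.38→145, 90 + 21.45 = 111.45→111, 203 + 6.76 = 209.76→210) → #916fd2
27%: (129 + 34.02 = 163.02→163, 90 + 44.55 = 134.55→135, 203 + 14.04 = 217.04→217) → #a387d9
31%: (129 + 39.06 = 168.06→168, 90 + 51.15 = 141.15→141, 203 + 16.12 = 219.12→219) → #a88ddb
40%: (129 + 50.4 = 179.4→179, 90 + 66 = 156→156, 203 + 20.8 = 223.8→224) → #b39ce0
58%: (129 + 73.08 = 202.08→202, 90 + 95.7 = 185.7→186, 203 + 30.16 = 233.16→233) → #cabae9

#916fd2, #a387d9, #a88ddb, #b39ce0, #cabae9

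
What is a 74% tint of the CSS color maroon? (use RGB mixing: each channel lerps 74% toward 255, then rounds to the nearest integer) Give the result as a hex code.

#DEBDBD

CSS maroon is rgb(128, 0, 0).
A 74% tint moves each channel 74% toward 255:
  R: 128 + 0.74×(255−128) = 128 + 93.98 = 221.98 → 222
  G: 0 + 0.74×(255−0) = 0 + 188.7 = 188.7 → 189
  B: 0 + 188.7 = 188.7 → 189
rgb(222, 189, 189) = #DEBDBD.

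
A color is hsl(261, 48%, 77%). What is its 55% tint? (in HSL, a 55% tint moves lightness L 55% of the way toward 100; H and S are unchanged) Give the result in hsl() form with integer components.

L moves 55% from 77 toward 100: 77 + 12.65 = 89.65 → 90.
H and S are unchanged.

hsl(261, 48%, 90%)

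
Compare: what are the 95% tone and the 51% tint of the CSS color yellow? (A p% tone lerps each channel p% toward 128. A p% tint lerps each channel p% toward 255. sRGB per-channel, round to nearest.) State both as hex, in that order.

#86867a, #ffff82

CSS yellow is rgb(255, 255, 0).
95% tone:
  R: 255 − 120.65 = 134.35 → 134
  G: 255 − 120.65 = 134.35 → 134
  B: 0 + 121.6 = 121.6 → 122
  → #86867a
51% tint:
  R: 255 + 0.51×(255−255) = 255 + 0 = 255 → 255
  G: 255 + 0 = 255 → 255
  B: 0 + 0.51×(255−0) = 0 + 130.05 = 130.05 → 130
  → #ffff82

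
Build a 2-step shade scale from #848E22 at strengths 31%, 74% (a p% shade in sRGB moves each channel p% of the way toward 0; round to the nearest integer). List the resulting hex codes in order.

#5B6217, #222509

#848E22 is rgb(132, 142, 34).
31%: (132 − 40.92 = 91.08→91, 142 − 44.02 = 97.98→98, 34 − 10.54 = 23.46→23) → #5B6217
74%: (132 − 97.68 = 34.32→34, 142 − 105.08 = 36.92→37, 34 − 25.16 = 8.84→9) → #222509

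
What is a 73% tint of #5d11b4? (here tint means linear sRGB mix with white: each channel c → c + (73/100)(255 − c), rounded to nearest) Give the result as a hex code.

#5d11b4 is rgb(93, 17, 180).
Per channel, c → c + 0.73(255 − c):
  R: 93 + 0.73×(255−93) = 93 + 118.26 = 211.26 → 211
  G: 17 + 173.74 = 190.74 → 191
  B: 180 + 0.73×(255−180) = 180 + 54.75 = 234.75 → 235
rgb(211, 191, 235) = #d3bfeb.

#d3bfeb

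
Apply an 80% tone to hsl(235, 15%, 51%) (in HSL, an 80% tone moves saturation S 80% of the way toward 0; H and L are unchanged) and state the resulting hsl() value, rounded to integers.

hsl(235, 3%, 51%)

S moves 80% from 15 toward 0: 15 − 12 = 3 → 3.
H and L are unchanged.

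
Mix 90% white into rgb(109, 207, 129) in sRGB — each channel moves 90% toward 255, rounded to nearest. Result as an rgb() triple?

rgb(240, 250, 242)

A 90% tint moves each channel 90% toward 255:
  R: 109 + 0.9×(255−109) = 109 + 131.4 = 240.4 → 240
  G: 207 + 0.9×(255−207) = 207 + 43.2 = 250.2 → 250
  B: 129 + 113.4 = 242.4 → 242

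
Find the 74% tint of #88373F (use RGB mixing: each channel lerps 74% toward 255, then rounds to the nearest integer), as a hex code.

#88373F is rgb(136, 55, 63).
Lerp each channel 74% toward 255:
  R: 136 + 0.74×(255−136) = 136 + 88.06 = 224.06 → 224
  G: 55 + 148 = 203 → 203
  B: 63 + 0.74×(255−63) = 63 + 142.08 = 205.08 → 205
rgb(224, 203, 205) = #E0CBCD.

#E0CBCD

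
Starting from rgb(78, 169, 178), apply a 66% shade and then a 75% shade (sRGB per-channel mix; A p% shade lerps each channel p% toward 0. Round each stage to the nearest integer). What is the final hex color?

A 66% shade moves each channel 66% toward 0:
  R: 78 + 0.66×(0−78) = 78 − 51.48 = 26.52 → 27
  G: 169 − 111.54 = 57.46 → 57
  B: 178 + 0.66×(0−178) = 178 − 117.48 = 60.52 → 61
After the shade: rgb(27, 57, 61) = #1B393D.
A 75% shade moves each channel 75% toward 0:
  R: 27 − 20.25 = 6.75 → 7
  G: 57 − 42.75 = 14.25 → 14
  B: 61 + 0.75×(0−61) = 61 − 45.75 = 15.25 → 15
rgb(7, 14, 15) = #070E0F.

#070E0F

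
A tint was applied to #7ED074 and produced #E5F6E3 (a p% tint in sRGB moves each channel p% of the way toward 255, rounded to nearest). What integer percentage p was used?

#7ED074 is rgb(126, 208, 116); #E5F6E3 is rgb(229, 246, 227).
On the B channel (widest range): 227 ≈ 116 + (p/100)(255 − 116), so p ≈ 100×(227 − 116)/(255 − 116) = 11100/139 = 79.86.
p = 80 reproduces all three channels after rounding.

80%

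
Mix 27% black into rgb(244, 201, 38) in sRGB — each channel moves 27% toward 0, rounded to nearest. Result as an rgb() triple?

rgb(178, 147, 28)

Lerp each channel 27% toward 0:
  R: 244 + 0.27×(0−244) = 244 − 65.88 = 178.12 → 178
  G: 201 + 0.27×(0−201) = 201 − 54.27 = 146.73 → 147
  B: 38 + 0.27×(0−38) = 38 − 10.26 = 27.74 → 28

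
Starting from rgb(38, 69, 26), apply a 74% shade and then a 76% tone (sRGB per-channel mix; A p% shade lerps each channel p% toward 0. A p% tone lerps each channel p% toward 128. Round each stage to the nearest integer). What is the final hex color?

#646663

Lerp each channel 74% toward 0:
  R: 38 + 0.74×(0−38) = 38 − 28.12 = 9.88 → 10
  G: 69 + 0.74×(0−69) = 69 − 51.06 = 17.94 → 18
  B: 26 + 0.74×(0−26) = 26 − 19.24 = 6.76 → 7
After the shade: rgb(10, 18, 7) = #0a1207.
A 76% tone moves each channel 76% toward 128:
  R: 10 + 89.68 = 99.68 → 100
  G: 18 + 83.6 = 101.6 → 102
  B: 7 + 0.76×(128−7) = 7 + 91.96 = 98.96 → 99
rgb(100, 102, 99) = #646663.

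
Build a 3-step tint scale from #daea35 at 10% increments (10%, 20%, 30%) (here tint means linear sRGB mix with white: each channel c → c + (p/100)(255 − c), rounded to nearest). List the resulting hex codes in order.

#daea35 is rgb(218, 234, 53).
10%: (218 + 3.7 = 221.7→222, 234 + 2.1 = 236.1→236, 53 + 20.2 = 73.2→73) → #deec49
20%: (218 + 7.4 = 225.4→225, 234 + 4.2 = 238.2→238, 53 + 40.4 = 93.4→93) → #e1ee5d
30%: (218 + 11.1 = 229.1→229, 234 + 6.3 = 240.3→240, 53 + 60.6 = 113.6→114) → #e5f072

#deec49, #e1ee5d, #e5f072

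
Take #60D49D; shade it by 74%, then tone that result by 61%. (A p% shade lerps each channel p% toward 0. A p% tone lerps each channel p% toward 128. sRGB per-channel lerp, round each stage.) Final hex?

#60D49D is rgb(96, 212, 157).
A 74% shade moves each channel 74% toward 0:
  R: 96 − 71.04 = 24.96 → 25
  G: 212 − 156.88 = 55.12 → 55
  B: 157 + 0.74×(0−157) = 157 − 116.18 = 40.82 → 41
After the shade: rgb(25, 55, 41) = #193729.
A 61% tone moves each channel 61% toward 128:
  R: 25 + 0.61×(128−25) = 25 + 62.83 = 87.83 → 88
  G: 55 + 44.53 = 99.53 → 100
  B: 41 + 0.61×(128−41) = 41 + 53.07 = 94.07 → 94
rgb(88, 100, 94) = #58645E.

#58645E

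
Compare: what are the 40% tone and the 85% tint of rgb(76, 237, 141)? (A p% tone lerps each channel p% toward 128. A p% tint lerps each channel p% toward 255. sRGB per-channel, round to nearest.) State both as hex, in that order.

#61C188, #E4FCEE

40% tone:
  R: 76 + 0.4×(128−76) = 76 + 20.8 = 96.8 → 97
  G: 237 + 0.4×(128−237) = 237 − 43.6 = 193.4 → 193
  B: 141 + 0.4×(128−141) = 141 − 5.2 = 135.8 → 136
  → #61C188
85% tint:
  R: 76 + 0.85×(255−76) = 76 + 152.15 = 228.15 → 228
  G: 237 + 0.85×(255−237) = 237 + 15.3 = 252.3 → 252
  B: 141 + 0.85×(255−141) = 141 + 96.9 = 237.9 → 238
  → #E4FCEE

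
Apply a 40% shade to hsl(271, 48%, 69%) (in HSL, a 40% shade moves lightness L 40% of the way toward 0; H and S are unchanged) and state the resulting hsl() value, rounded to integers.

hsl(271, 48%, 41%)

L moves 40% from 69 toward 0: 69 − 27.6 = 41.4 → 41.
H and S are unchanged.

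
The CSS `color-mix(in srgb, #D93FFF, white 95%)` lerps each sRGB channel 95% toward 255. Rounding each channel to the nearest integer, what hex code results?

#D93FFF is rgb(217, 63, 255).
A 95% tint moves each channel 95% toward 255:
  R: 217 + 0.95×(255−217) = 217 + 36.1 = 253.1 → 253
  G: 63 + 182.4 = 245.4 → 245
  B: 255 + 0.95×(255−255) = 255 + 0 = 255 → 255
rgb(253, 245, 255) = #FDF5FF.

#FDF5FF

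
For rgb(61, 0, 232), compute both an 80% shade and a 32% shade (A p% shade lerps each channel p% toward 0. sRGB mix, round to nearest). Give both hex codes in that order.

#0C002E, #29009E

80% shade:
  R: 61 + 0.8×(0−61) = 61 − 48.8 = 12.2 → 12
  G: 0 + 0.8×(0−0) = 0 + 0 = 0 → 0
  B: 232 + 0.8×(0−232) = 232 − 185.6 = 46.4 → 46
  → #0C002E
32% shade:
  R: 61 + 0.32×(0−61) = 61 − 19.52 = 41.48 → 41
  G: 0 + 0 = 0 → 0
  B: 232 − 74.24 = 157.76 → 158
  → #29009E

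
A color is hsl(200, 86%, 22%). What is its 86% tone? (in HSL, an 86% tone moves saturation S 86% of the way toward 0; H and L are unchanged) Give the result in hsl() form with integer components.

S moves 86% from 86 toward 0: 86 − 73.96 = 12.04 → 12.
H and L are unchanged.

hsl(200, 12%, 22%)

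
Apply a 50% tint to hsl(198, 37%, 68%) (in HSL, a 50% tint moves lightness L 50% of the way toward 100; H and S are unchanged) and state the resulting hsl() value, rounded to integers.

L moves 50% from 68 toward 100: 68 + 16 = 84 → 84.
H and S are unchanged.

hsl(198, 37%, 84%)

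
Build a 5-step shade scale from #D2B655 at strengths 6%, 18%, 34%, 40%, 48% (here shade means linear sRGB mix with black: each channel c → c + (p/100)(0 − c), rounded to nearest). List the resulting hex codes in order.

#D2B655 is rgb(210, 182, 85).
6%: (210 − 12.6 = 197.4→197, 182 − 10.92 = 171.08→171, 85 − 5.1 = 79.9→80) → #C5AB50
18%: (210 − 37.8 = 172.2→172, 182 − 32.76 = 149.24→149, 85 − 15.3 = 69.7→70) → #AC9546
34%: (210 − 71.4 = 138.6→139, 182 − 61.88 = 120.12→120, 85 − 28.9 = 56.1→56) → #8B7838
40%: (210 − 84 = 126→126, 182 − 72.8 = 109.2→109, 85 − 34 = 51→51) → #7E6D33
48%: (210 − 100.8 = 109.2→109, 182 − 87.36 = 94.64→95, 85 − 40.8 = 44.2→44) → #6D5F2C

#C5AB50, #AC9546, #8B7838, #7E6D33, #6D5F2C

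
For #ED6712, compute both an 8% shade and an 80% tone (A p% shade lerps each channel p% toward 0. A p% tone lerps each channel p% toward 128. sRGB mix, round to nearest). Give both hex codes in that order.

#DA5F11, #967B6A

#ED6712 is rgb(237, 103, 18).
8% shade:
  R: 237 + 0.08×(0−237) = 237 − 18.96 = 218.04 → 218
  G: 103 + 0.08×(0−103) = 103 − 8.24 = 94.76 → 95
  B: 18 + 0.08×(0−18) = 18 − 1.44 = 16.56 → 17
  → #DA5F11
80% tone:
  R: 237 + 0.8×(128−237) = 237 − 87.2 = 149.8 → 150
  G: 103 + 20 = 123 → 123
  B: 18 + 0.8×(128−18) = 18 + 88 = 106 → 106
  → #967B6A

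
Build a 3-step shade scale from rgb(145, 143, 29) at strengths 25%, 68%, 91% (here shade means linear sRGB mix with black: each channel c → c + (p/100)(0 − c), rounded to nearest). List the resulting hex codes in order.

#6d6b16, #2e2e09, #0d0d03

25%: (145 − 36.25 = 108.75→109, 143 − 35.75 = 107.25→107, 29 − 7.25 = 21.75→22) → #6d6b16
68%: (145 − 98.6 = 46.4→46, 143 − 97.24 = 45.76→46, 29 − 19.72 = 9.28→9) → #2e2e09
91%: (145 − 131.95 = 13.05→13, 143 − 130.13 = 12.87→13, 29 − 26.39 = 2.61→3) → #0d0d03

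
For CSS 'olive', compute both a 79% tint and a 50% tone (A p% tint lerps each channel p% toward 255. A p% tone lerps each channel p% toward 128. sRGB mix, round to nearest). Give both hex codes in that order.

#E4E4C9, #808040

CSS olive is rgb(128, 128, 0).
79% tint:
  R: 128 + 100.33 = 228.33 → 228
  G: 128 + 0.79×(255−128) = 128 + 100.33 = 228.33 → 228
  B: 0 + 0.79×(255−0) = 0 + 201.45 = 201.45 → 201
  → #E4E4C9
50% tone:
  R: 128 + 0 = 128 → 128
  G: 128 + 0 = 128 → 128
  B: 0 + 0.5×(128−0) = 0 + 64 = 64 → 64
  → #808040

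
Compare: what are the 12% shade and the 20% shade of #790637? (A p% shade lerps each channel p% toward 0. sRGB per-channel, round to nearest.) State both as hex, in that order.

#6a0530, #61052c

#790637 is rgb(121, 6, 55).
12% shade:
  R: 121 − 14.52 = 106.48 → 106
  G: 6 + 0.12×(0−6) = 6 − 0.72 = 5.28 → 5
  B: 55 − 6.6 = 48.4 → 48
  → #6a0530
20% shade:
  R: 121 + 0.2×(0−121) = 121 − 24.2 = 96.8 → 97
  G: 6 + 0.2×(0−6) = 6 − 1.2 = 4.8 → 5
  B: 55 + 0.2×(0−55) = 55 − 11 = 44 → 44
  → #61052c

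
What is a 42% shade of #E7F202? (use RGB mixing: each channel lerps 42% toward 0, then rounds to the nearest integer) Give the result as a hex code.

#E7F202 is rgb(231, 242, 2).
Per channel, c → c + 0.42(0 − c):
  R: 231 + 0.42×(0−231) = 231 − 97.02 = 133.98 → 134
  G: 242 − 101.64 = 140.36 → 140
  B: 2 + 0.42×(0−2) = 2 − 0.84 = 1.16 → 1
rgb(134, 140, 1) = #868C01.

#868C01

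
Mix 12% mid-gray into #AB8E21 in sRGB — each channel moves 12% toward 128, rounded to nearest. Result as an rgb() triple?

rgb(166, 140, 44)

#AB8E21 is rgb(171, 142, 33).
Lerp each channel 12% toward 128:
  R: 171 − 5.16 = 165.84 → 166
  G: 142 + 0.12×(128−142) = 142 − 1.68 = 140.32 → 140
  B: 33 + 0.12×(128−33) = 33 + 11.4 = 44.4 → 44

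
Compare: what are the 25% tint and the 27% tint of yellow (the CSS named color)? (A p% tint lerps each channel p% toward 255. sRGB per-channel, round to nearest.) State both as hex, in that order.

#ffff40, #ffff45

CSS yellow is rgb(255, 255, 0).
25% tint:
  R: 255 + 0.25×(255−255) = 255 + 0 = 255 → 255
  G: 255 + 0 = 255 → 255
  B: 0 + 63.75 = 63.75 → 64
  → #ffff40
27% tint:
  R: 255 + 0.27×(255−255) = 255 + 0 = 255 → 255
  G: 255 + 0.27×(255−255) = 255 + 0 = 255 → 255
  B: 0 + 68.85 = 68.85 → 69
  → #ffff45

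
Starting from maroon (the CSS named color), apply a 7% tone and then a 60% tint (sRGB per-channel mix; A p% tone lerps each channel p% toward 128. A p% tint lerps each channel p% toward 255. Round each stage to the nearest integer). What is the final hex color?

#cc9d9d

CSS maroon is rgb(128, 0, 0).
Per channel, c → c + 0.07(128 − c):
  R: 128 + 0.07×(128−128) = 128 + 0 = 128 → 128
  G: 0 + 8.96 = 8.96 → 9
  B: 0 + 0.07×(128−0) = 0 + 8.96 = 8.96 → 9
After the tone: rgb(128, 9, 9) = #800909.
A 60% tint moves each channel 60% toward 255:
  R: 128 + 0.6×(255−128) = 128 + 76.2 = 204.2 → 204
  G: 9 + 147.6 = 156.6 → 157
  B: 9 + 147.6 = 156.6 → 157
rgb(204, 157, 157) = #cc9d9d.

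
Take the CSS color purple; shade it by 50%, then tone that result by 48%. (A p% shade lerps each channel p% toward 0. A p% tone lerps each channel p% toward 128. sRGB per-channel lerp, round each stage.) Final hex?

CSS purple is rgb(128, 0, 128).
Lerp each channel 50% toward 0:
  R: 128 − 64 = 64 → 64
  G: 0 + 0.5×(0−0) = 0 + 0 = 0 → 0
  B: 128 − 64 = 64 → 64
After the shade: rgb(64, 0, 64) = #400040.
Per channel, c → c + 0.48(128 − c):
  R: 64 + 0.48×(128−64) = 64 + 30.72 = 94.72 → 95
  G: 0 + 0.48×(128−0) = 0 + 61.44 = 61.44 → 61
  B: 64 + 30.72 = 94.72 → 95
rgb(95, 61, 95) = #5f3d5f.

#5f3d5f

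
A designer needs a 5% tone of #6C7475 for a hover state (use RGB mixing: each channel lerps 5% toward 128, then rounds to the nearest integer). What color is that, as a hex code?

#6D7576

#6C7475 is rgb(108, 116, 117).
Lerp each channel 5% toward 128:
  R: 108 + 1 = 109 → 109
  G: 116 + 0.05×(128−116) = 116 + 0.6 = 116.6 → 117
  B: 117 + 0.55 = 117.55 → 118
rgb(109, 117, 118) = #6D7576.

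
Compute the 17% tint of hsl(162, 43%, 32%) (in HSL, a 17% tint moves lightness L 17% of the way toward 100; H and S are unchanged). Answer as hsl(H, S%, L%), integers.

hsl(162, 43%, 44%)

L moves 17% from 32 toward 100: 32 + 11.56 = 43.56 → 44.
H and S are unchanged.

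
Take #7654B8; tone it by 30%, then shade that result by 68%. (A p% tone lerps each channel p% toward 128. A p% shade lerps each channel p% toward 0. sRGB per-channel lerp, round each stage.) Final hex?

#7654B8 is rgb(118, 84, 184).
A 30% tone moves each channel 30% toward 128:
  R: 118 + 0.3×(128−118) = 118 + 3 = 121 → 121
  G: 84 + 13.2 = 97.2 → 97
  B: 184 + 0.3×(128−184) = 184 − 16.8 = 167.2 → 167
After the tone: rgb(121, 97, 167) = #7961A7.
Lerp each channel 68% toward 0:
  R: 121 − 82.28 = 38.72 → 39
  G: 97 + 0.68×(0−97) = 97 − 65.96 = 31.04 → 31
  B: 167 − 113.56 = 53.44 → 53
rgb(39, 31, 53) = #271F35.

#271F35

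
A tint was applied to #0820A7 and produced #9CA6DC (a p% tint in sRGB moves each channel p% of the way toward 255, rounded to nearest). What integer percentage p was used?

#0820A7 is rgb(8, 32, 167); #9CA6DC is rgb(156, 166, 220).
On the R channel (widest range): 156 ≈ 8 + (p/100)(255 − 8), so p ≈ 100×(156 − 8)/(255 − 8) = 14800/247 = 59.92.
p = 60 reproduces all three channels after rounding.

60%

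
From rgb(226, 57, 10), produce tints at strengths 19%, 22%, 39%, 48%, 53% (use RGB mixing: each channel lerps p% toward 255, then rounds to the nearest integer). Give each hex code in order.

#E85F39, #E86540, #ED866A, #F09880, #F1A28C

19%: (226 + 5.51 = 231.51→232, 57 + 37.62 = 94.62→95, 10 + 46.55 = 56.55→57) → #E85F39
22%: (226 + 6.38 = 232.38→232, 57 + 43.56 = 100.56→101, 10 + 53.9 = 63.9→64) → #E86540
39%: (226 + 11.31 = 237.31→237, 57 + 77.22 = 134.22→134, 10 + 95.55 = 105.55→106) → #ED866A
48%: (226 + 13.92 = 239.92→240, 57 + 95.04 = 152.04→152, 10 + 117.6 = 127.6→128) → #F09880
53%: (226 + 15.37 = 241.37→241, 57 + 104.94 = 161.94→162, 10 + 129.85 = 139.85→140) → #F1A28C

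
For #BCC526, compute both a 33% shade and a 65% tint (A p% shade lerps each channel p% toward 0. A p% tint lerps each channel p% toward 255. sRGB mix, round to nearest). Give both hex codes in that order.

#7E8419, #E8EBB3

#BCC526 is rgb(188, 197, 38).
33% shade:
  R: 188 + 0.33×(0−188) = 188 − 62.04 = 125.96 → 126
  G: 197 − 65.01 = 131.99 → 132
  B: 38 − 12.54 = 25.46 → 25
  → #7E8419
65% tint:
  R: 188 + 43.55 = 231.55 → 232
  G: 197 + 0.65×(255−197) = 197 + 37.7 = 234.7 → 235
  B: 38 + 141.05 = 179.05 → 179
  → #E8EBB3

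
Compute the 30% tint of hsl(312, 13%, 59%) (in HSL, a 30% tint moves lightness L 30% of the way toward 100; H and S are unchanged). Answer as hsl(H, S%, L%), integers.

L moves 30% from 59 toward 100: 59 + 12.3 = 71.3 → 71.
H and S are unchanged.

hsl(312, 13%, 71%)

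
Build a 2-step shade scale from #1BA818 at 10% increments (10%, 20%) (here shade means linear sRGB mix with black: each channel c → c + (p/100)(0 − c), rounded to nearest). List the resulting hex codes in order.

#189716, #168613

#1BA818 is rgb(27, 168, 24).
10%: (27 − 2.7 = 24.3→24, 168 − 16.8 = 151.2→151, 24 − 2.4 = 21.6→22) → #189716
20%: (27 − 5.4 = 21.6→22, 168 − 33.6 = 134.4→134, 24 − 4.8 = 19.2→19) → #168613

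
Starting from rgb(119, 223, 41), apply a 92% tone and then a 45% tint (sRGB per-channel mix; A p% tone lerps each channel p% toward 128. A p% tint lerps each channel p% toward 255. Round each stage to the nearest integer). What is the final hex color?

A 92% tone moves each channel 92% toward 128:
  R: 119 + 0.92×(128−119) = 119 + 8.28 = 127.28 → 127
  G: 223 + 0.92×(128−223) = 223 − 87.4 = 135.6 → 136
  B: 41 + 80.04 = 121.04 → 121
After the tone: rgb(127, 136, 121) = #7F8879.
Per channel, c → c + 0.45(255 − c):
  R: 127 + 0.45×(255−127) = 127 + 57.6 = 184.6 → 185
  G: 136 + 0.45×(255−136) = 136 + 53.55 = 189.55 → 190
  B: 121 + 60.3 = 181.3 → 181
rgb(185, 190, 181) = #B9BEB5.

#B9BEB5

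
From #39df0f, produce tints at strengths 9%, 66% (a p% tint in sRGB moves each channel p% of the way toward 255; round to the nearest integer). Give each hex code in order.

#4be225, #bcf4ad

#39df0f is rgb(57, 223, 15).
9%: (57 + 17.82 = 74.82→75, 223 + 2.88 = 225.88→226, 15 + 21.6 = 36.6→37) → #4be225
66%: (57 + 130.68 = 187.68→188, 223 + 21.12 = 244.12→244, 15 + 158.4 = 173.4→173) → #bcf4ad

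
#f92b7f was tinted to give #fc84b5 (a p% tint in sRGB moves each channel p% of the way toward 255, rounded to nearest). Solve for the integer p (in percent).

#f92b7f is rgb(249, 43, 127); #fc84b5 is rgb(252, 132, 181).
On the G channel (widest range): 132 ≈ 43 + (p/100)(255 − 43), so p ≈ 100×(132 − 43)/(255 − 43) = 8900/212 = 41.98.
p = 42 reproduces all three channels after rounding.

42%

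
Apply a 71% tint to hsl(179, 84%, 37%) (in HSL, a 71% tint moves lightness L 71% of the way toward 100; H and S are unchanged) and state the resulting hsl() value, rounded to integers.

hsl(179, 84%, 82%)

L moves 71% from 37 toward 100: 37 + 44.73 = 81.73 → 82.
H and S are unchanged.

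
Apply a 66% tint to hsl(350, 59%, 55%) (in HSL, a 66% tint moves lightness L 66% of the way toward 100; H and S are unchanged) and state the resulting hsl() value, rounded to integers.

hsl(350, 59%, 85%)

L moves 66% from 55 toward 100: 55 + 29.7 = 84.7 → 85.
H and S are unchanged.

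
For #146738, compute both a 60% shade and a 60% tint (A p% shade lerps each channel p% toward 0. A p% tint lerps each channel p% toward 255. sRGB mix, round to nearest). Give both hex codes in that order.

#146738 is rgb(20, 103, 56).
60% shade:
  R: 20 − 12 = 8 → 8
  G: 103 + 0.6×(0−103) = 103 − 61.8 = 41.2 → 41
  B: 56 + 0.6×(0−56) = 56 − 33.6 = 22.4 → 22
  → #082916
60% tint:
  R: 20 + 0.6×(255−20) = 20 + 141 = 161 → 161
  G: 103 + 0.6×(255−103) = 103 + 91.2 = 194.2 → 194
  B: 56 + 0.6×(255−56) = 56 + 119.4 = 175.4 → 175
  → #A1C2AF

#082916, #A1C2AF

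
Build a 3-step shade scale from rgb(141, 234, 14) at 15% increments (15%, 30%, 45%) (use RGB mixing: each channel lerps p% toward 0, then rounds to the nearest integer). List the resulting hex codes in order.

15%: (141 − 21.15 = 119.85→120, 234 − 35.1 = 198.9→199, 14 − 2.1 = 11.9→12) → #78c70c
30%: (141 − 42.3 = 98.7→99, 234 − 70.2 = 163.8→164, 14 − 4.2 = 9.8→10) → #63a40a
45%: (141 − 63.45 = 77.55→78, 234 − 105.3 = 128.7→129, 14 − 6.3 = 7.7→8) → #4e8108

#78c70c, #63a40a, #4e8108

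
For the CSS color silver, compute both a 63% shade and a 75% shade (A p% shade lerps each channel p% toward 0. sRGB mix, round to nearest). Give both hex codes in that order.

#474747, #303030

CSS silver is rgb(192, 192, 192).
63% shade:
  R: 192 − 120.96 = 71.04 → 71
  G: 192 − 120.96 = 71.04 → 71
  B: 192 − 120.96 = 71.04 → 71
  → #474747
75% shade:
  R: 192 + 0.75×(0−192) = 192 − 144 = 48 → 48
  G: 192 + 0.75×(0−192) = 192 − 144 = 48 → 48
  B: 192 + 0.75×(0−192) = 192 − 144 = 48 → 48
  → #303030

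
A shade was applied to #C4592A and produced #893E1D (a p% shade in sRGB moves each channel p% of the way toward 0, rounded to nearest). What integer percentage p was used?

#C4592A is rgb(196, 89, 42); #893E1D is rgb(137, 62, 29).
On the R channel (widest range): 137 ≈ 196 + (p/100)(0 − 196), so p ≈ 100×(137 − 196)/(0 − 196) = -5900/-196 = 30.10.
p = 30 reproduces all three channels after rounding.

30%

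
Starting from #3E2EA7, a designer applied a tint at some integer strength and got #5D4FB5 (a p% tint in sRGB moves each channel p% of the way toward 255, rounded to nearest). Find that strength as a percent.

#3E2EA7 is rgb(62, 46, 167); #5D4FB5 is rgb(93, 79, 181).
On the G channel (widest range): 79 ≈ 46 + (p/100)(255 − 46), so p ≈ 100×(79 − 46)/(255 − 46) = 3300/209 = 15.79.
p = 16 reproduces all three channels after rounding.

16%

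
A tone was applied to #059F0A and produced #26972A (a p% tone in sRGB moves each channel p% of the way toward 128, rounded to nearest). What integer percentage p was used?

27%

#059F0A is rgb(5, 159, 10); #26972A is rgb(38, 151, 42).
On the R channel (widest range): 38 ≈ 5 + (p/100)(128 − 5), so p ≈ 100×(38 − 5)/(128 − 5) = 3300/123 = 26.83.
p = 27 reproduces all three channels after rounding.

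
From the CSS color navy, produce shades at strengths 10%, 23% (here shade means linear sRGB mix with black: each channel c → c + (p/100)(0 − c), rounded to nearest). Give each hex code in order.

CSS navy is rgb(0, 0, 128).
10%: (0→0, 0→0, 128 − 12.8 = 115.2→115) → #000073
23%: (0→0, 0→0, 128 − 29.44 = 98.56→99) → #000063

#000073, #000063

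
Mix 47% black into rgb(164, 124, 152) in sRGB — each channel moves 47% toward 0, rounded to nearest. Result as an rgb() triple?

rgb(87, 66, 81)

Lerp each channel 47% toward 0:
  R: 164 + 0.47×(0−164) = 164 − 77.08 = 86.92 → 87
  G: 124 + 0.47×(0−124) = 124 − 58.28 = 65.72 → 66
  B: 152 − 71.44 = 80.56 → 81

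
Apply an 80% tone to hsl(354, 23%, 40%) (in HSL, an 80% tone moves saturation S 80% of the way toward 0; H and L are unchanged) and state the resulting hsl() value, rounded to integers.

S moves 80% from 23 toward 0: 23 − 18.4 = 4.6 → 5.
H and L are unchanged.

hsl(354, 5%, 40%)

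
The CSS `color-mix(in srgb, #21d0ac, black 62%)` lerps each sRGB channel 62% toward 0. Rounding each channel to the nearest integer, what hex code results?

#21d0ac is rgb(33, 208, 172).
Lerp each channel 62% toward 0:
  R: 33 − 20.46 = 12.54 → 13
  G: 208 − 128.96 = 79.04 → 79
  B: 172 + 0.62×(0−172) = 172 − 106.64 = 65.36 → 65
rgb(13, 79, 65) = #0d4f41.

#0d4f41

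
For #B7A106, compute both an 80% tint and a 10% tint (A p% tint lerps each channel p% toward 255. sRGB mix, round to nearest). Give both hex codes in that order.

#F1ECCD, #BEAA1F

#B7A106 is rgb(183, 161, 6).
80% tint:
  R: 183 + 0.8×(255−183) = 183 + 57.6 = 240.6 → 241
  G: 161 + 75.2 = 236.2 → 236
  B: 6 + 199.2 = 205.2 → 205
  → #F1ECCD
10% tint:
  R: 183 + 0.1×(255−183) = 183 + 7.2 = 190.2 → 190
  G: 161 + 0.1×(255−161) = 161 + 9.4 = 170.4 → 170
  B: 6 + 0.1×(255−6) = 6 + 24.9 = 30.9 → 31
  → #BEAA1F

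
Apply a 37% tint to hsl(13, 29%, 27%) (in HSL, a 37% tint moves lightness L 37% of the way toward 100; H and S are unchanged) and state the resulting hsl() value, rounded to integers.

L moves 37% from 27 toward 100: 27 + 27.01 = 54.01 → 54.
H and S are unchanged.

hsl(13, 29%, 54%)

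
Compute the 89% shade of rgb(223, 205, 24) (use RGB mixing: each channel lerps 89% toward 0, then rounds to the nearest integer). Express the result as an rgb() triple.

Lerp each channel 89% toward 0:
  R: 223 − 198.47 = 24.53 → 25
  G: 205 − 182.45 = 22.55 → 23
  B: 24 − 21.36 = 2.64 → 3

rgb(25, 23, 3)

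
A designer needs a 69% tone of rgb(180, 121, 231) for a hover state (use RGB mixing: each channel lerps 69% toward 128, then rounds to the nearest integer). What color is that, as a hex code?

#907EA0

A 69% tone moves each channel 69% toward 128:
  R: 180 + 0.69×(128−180) = 180 − 35.88 = 144.12 → 144
  G: 121 + 0.69×(128−121) = 121 + 4.83 = 125.83 → 126
  B: 231 − 71.07 = 159.93 → 160
rgb(144, 126, 160) = #907EA0.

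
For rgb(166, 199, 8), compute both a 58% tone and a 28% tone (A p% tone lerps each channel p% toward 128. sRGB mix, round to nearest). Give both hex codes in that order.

58% tone:
  R: 166 + 0.58×(128−166) = 166 − 22.04 = 143.96 → 144
  G: 199 − 41.18 = 157.82 → 158
  B: 8 + 69.6 = 77.6 → 78
  → #909E4E
28% tone:
  R: 166 + 0.28×(128−166) = 166 − 10.64 = 155.36 → 155
  G: 199 + 0.28×(128−199) = 199 − 19.88 = 179.12 → 179
  B: 8 + 33.6 = 41.6 → 42
  → #9BB32A

#909E4E, #9BB32A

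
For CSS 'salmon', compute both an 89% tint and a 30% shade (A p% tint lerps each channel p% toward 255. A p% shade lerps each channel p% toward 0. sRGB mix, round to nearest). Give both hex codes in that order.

#FEF1EF, #AF5A50

CSS salmon is rgb(250, 128, 114).
89% tint:
  R: 250 + 0.89×(255−250) = 250 + 4.45 = 254.45 → 254
  G: 128 + 113.03 = 241.03 → 241
  B: 114 + 0.89×(255−114) = 114 + 125.49 = 239.49 → 239
  → #FEF1EF
30% shade:
  R: 250 + 0.3×(0−250) = 250 − 75 = 175 → 175
  G: 128 + 0.3×(0−128) = 128 − 38.4 = 89.6 → 90
  B: 114 − 34.2 = 79.8 → 80
  → #AF5A50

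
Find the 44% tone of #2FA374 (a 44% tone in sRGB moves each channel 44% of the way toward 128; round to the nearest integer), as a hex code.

#539479

#2FA374 is rgb(47, 163, 116).
Per channel, c → c + 0.44(128 − c):
  R: 47 + 0.44×(128−47) = 47 + 35.64 = 82.64 → 83
  G: 163 + 0.44×(128−163) = 163 − 15.4 = 147.6 → 148
  B: 116 + 0.44×(128−116) = 116 + 5.28 = 121.28 → 121
rgb(83, 148, 121) = #539479.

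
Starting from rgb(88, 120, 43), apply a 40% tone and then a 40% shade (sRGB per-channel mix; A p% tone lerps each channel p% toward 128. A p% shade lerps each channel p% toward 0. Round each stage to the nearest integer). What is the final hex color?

A 40% tone moves each channel 40% toward 128:
  R: 88 + 0.4×(128−88) = 88 + 16 = 104 → 104
  G: 120 + 0.4×(128−120) = 120 + 3.2 = 123.2 → 123
  B: 43 + 0.4×(128−43) = 43 + 34 = 77 → 77
After the tone: rgb(104, 123, 77) = #687b4d.
A 40% shade moves each channel 40% toward 0:
  R: 104 + 0.4×(0−104) = 104 − 41.6 = 62.4 → 62
  G: 123 − 49.2 = 73.8 → 74
  B: 77 + 0.4×(0−77) = 77 − 30.8 = 46.2 → 46
rgb(62, 74, 46) = #3e4a2e.

#3e4a2e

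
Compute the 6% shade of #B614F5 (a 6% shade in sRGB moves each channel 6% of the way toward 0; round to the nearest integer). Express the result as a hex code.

#AB13E6

#B614F5 is rgb(182, 20, 245).
A 6% shade moves each channel 6% toward 0:
  R: 182 − 10.92 = 171.08 → 171
  G: 20 + 0.06×(0−20) = 20 − 1.2 = 18.8 → 19
  B: 245 − 14.7 = 230.3 → 230
rgb(171, 19, 230) = #AB13E6.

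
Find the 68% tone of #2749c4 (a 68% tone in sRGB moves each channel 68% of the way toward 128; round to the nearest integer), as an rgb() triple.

#2749c4 is rgb(39, 73, 196).
A 68% tone moves each channel 68% toward 128:
  R: 39 + 0.68×(128−39) = 39 + 60.52 = 99.52 → 100
  G: 73 + 0.68×(128−73) = 73 + 37.4 = 110.4 → 110
  B: 196 + 0.68×(128−196) = 196 − 46.24 = 149.76 → 150

rgb(100, 110, 150)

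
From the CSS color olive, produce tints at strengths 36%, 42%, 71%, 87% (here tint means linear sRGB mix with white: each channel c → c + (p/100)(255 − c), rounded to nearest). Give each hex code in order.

CSS olive is rgb(128, 128, 0).
36%: (128 + 45.72 = 173.72→174, 128 + 45.72 = 173.72→174, 0 + 91.8 = 91.8→92) → #AEAE5C
42%: (128 + 53.34 = 181.34→181, 128 + 53.34 = 181.34→181, 0 + 107.1 = 107.1→107) → #B5B56B
71%: (128 + 90.17 = 218.17→218, 128 + 90.17 = 218.17→218, 0 + 181.05 = 181.05→181) → #DADAB5
87%: (128 + 110.49 = 238.49→238, 128 + 110.49 = 238.49→238, 0 + 221.85 = 221.85→222) → #EEEEDE

#AEAE5C, #B5B56B, #DADAB5, #EEEEDE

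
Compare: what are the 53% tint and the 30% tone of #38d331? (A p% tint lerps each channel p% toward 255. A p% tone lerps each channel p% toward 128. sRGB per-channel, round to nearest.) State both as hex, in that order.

#38d331 is rgb(56, 211, 49).
53% tint:
  R: 56 + 105.47 = 161.47 → 161
  G: 211 + 0.53×(255−211) = 211 + 23.32 = 234.32 → 234
  B: 49 + 0.53×(255−49) = 49 + 109.18 = 158.18 → 158
  → #a1ea9e
30% tone:
  R: 56 + 21.6 = 77.6 → 78
  G: 211 + 0.3×(128−211) = 211 − 24.9 = 186.1 → 186
  B: 49 + 23.7 = 72.7 → 73
  → #4eba49

#a1ea9e, #4eba49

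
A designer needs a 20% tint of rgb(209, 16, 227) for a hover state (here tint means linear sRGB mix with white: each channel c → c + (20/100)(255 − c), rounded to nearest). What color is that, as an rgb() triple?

rgb(218, 64, 233)

A 20% tint moves each channel 20% toward 255:
  R: 209 + 9.2 = 218.2 → 218
  G: 16 + 0.2×(255−16) = 16 + 47.8 = 63.8 → 64
  B: 227 + 0.2×(255−227) = 227 + 5.6 = 232.6 → 233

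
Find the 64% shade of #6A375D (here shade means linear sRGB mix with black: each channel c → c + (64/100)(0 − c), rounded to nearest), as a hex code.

#261421

#6A375D is rgb(106, 55, 93).
Lerp each channel 64% toward 0:
  R: 106 − 67.84 = 38.16 → 38
  G: 55 + 0.64×(0−55) = 55 − 35.2 = 19.8 → 20
  B: 93 − 59.52 = 33.48 → 33
rgb(38, 20, 33) = #261421.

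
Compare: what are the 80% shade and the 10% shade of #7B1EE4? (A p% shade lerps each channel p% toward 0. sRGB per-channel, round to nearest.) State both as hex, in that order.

#7B1EE4 is rgb(123, 30, 228).
80% shade:
  R: 123 − 98.4 = 24.6 → 25
  G: 30 + 0.8×(0−30) = 30 − 24 = 6 → 6
  B: 228 + 0.8×(0−228) = 228 − 182.4 = 45.6 → 46
  → #19062E
10% shade:
  R: 123 − 12.3 = 110.7 → 111
  G: 30 + 0.1×(0−30) = 30 − 3 = 27 → 27
  B: 228 + 0.1×(0−228) = 228 − 22.8 = 205.2 → 205
  → #6F1BCD

#19062E, #6F1BCD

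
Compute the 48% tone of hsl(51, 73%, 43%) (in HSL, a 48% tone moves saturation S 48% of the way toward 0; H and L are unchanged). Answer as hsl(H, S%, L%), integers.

S moves 48% from 73 toward 0: 73 − 35.04 = 37.96 → 38.
H and L are unchanged.

hsl(51, 38%, 43%)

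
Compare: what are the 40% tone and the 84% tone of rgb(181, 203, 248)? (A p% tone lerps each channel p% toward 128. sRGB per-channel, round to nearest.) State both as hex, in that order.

#A0ADC8, #888C93

40% tone:
  R: 181 + 0.4×(128−181) = 181 − 21.2 = 159.8 → 160
  G: 203 − 30 = 173 → 173
  B: 248 + 0.4×(128−248) = 248 − 48 = 200 → 200
  → #A0ADC8
84% tone:
  R: 181 + 0.84×(128−181) = 181 − 44.52 = 136.48 → 136
  G: 203 − 63 = 140 → 140
  B: 248 − 100.8 = 147.2 → 147
  → #888C93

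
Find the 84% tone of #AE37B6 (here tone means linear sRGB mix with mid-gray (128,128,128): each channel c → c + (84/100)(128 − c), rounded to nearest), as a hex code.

#AE37B6 is rgb(174, 55, 182).
Lerp each channel 84% toward 128:
  R: 174 + 0.84×(128−174) = 174 − 38.64 = 135.36 → 135
  G: 55 + 0.84×(128−55) = 55 + 61.32 = 116.32 → 116
  B: 182 − 45.36 = 136.64 → 137
rgb(135, 116, 137) = #877489.

#877489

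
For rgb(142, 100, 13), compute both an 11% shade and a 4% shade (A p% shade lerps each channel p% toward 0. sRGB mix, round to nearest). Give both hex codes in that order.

#7E590C, #88600C

11% shade:
  R: 142 − 15.62 = 126.38 → 126
  G: 100 − 11 = 89 → 89
  B: 13 + 0.11×(0−13) = 13 − 1.43 = 11.57 → 12
  → #7E590C
4% shade:
  R: 142 + 0.04×(0−142) = 142 − 5.68 = 136.32 → 136
  G: 100 + 0.04×(0−100) = 100 − 4 = 96 → 96
  B: 13 − 0.52 = 12.48 → 12
  → #88600C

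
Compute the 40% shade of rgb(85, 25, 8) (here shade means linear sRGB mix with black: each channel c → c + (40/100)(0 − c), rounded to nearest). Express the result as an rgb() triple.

rgb(51, 15, 5)

A 40% shade moves each channel 40% toward 0:
  R: 85 − 34 = 51 → 51
  G: 25 + 0.4×(0−25) = 25 − 10 = 15 → 15
  B: 8 − 3.2 = 4.8 → 5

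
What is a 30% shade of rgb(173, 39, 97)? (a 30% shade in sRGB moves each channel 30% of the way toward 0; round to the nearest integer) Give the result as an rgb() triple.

A 30% shade moves each channel 30% toward 0:
  R: 173 + 0.3×(0−173) = 173 − 51.9 = 121.1 → 121
  G: 39 + 0.3×(0−39) = 39 − 11.7 = 27.3 → 27
  B: 97 − 29.1 = 67.9 → 68

rgb(121, 27, 68)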